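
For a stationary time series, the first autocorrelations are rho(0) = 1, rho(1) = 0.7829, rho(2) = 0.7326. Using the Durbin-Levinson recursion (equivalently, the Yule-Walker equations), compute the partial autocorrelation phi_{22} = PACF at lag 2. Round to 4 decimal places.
\phi_{22} = 0.3092

The PACF at lag k is phi_{kk}, the last component of the solution
to the Yule-Walker system G_k phi = r_k where
  (G_k)_{ij} = rho(|i - j|), (r_k)_i = rho(i), i,j = 1..k.
Equivalently, Durbin-Levinson gives phi_{kk} iteratively:
  phi_{11} = rho(1)
  phi_{kk} = [rho(k) - sum_{j=1..k-1} phi_{k-1,j} rho(k-j)]
            / [1 - sum_{j=1..k-1} phi_{k-1,j} rho(j)],
  phi_{k,j} = phi_{k-1,j} - phi_{kk} phi_{k-1,k-j},  j = 1..k-1.
Step k = 1:
  phi_11 = rho(1) = 0.7829.
Step k = 2:
  phi_22 = [rho(2) - phi_11 rho(1)] / [1 - phi_11 rho(1)] = [0.7326 - (0.7829)(0.7829)] / [1 - (0.7829)(0.7829)]
         = 0.11966759 / 0.38706759 = 0.3092.
Therefore phi_{22} = 0.3092.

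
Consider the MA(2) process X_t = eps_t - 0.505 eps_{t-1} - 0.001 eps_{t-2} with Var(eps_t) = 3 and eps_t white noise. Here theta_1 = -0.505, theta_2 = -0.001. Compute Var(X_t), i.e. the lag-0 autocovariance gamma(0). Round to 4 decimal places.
\gamma(0) = 3.7651

For an MA(q) process X_t = eps_t + sum_i theta_i eps_{t-i} with
Var(eps_t) = sigma^2, the variance is
  gamma(0) = sigma^2 * (1 + sum_i theta_i^2).
  sum_i theta_i^2 = (-0.505)^2 + (-0.001)^2 = 0.255025 + 0.000001 = 0.255026.
  gamma(0) = 3 * (1 + 0.255026) = 3 * 1.255026 = 3.765078, which rounds to 3.7651.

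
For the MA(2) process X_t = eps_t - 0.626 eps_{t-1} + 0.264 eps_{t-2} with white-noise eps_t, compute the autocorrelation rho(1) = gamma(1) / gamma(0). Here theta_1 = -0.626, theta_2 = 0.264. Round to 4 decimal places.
\rho(1) = -0.5414

For an MA(q) process with theta_0 = 1, the autocovariance is
  gamma(k) = sigma^2 * sum_{i=0..q-k} theta_i * theta_{i+k},
and rho(k) = gamma(k) / gamma(0). Sigma^2 cancels.
  numerator   = (1)*(-0.626) + (-0.626)*(0.264) = -0.791264.
  denominator = (1)^2 + (-0.626)^2 + (0.264)^2 = 1.461572.
  rho(1) = -0.791264 / 1.461572 = -0.5414.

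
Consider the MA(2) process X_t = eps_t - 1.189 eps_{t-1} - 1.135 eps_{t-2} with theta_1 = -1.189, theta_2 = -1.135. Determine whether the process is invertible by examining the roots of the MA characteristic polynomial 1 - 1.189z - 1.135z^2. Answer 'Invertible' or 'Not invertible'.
\text{Not invertible}

The MA(q) characteristic polynomial is P(z) = 1 - 1.189z - 1.135z^2.
Invertibility requires all roots to lie outside the unit circle, i.e. |z| > 1 for every root.
Set 1 + (-1.189) z + (-1.135) z^2 = 0, i.e. a z^2 + b z + c = 0 with a = -1.135, b = -1.189, c = 1.
Discriminant D = b^2 - 4ac = (-1.189)^2 - 4*(-1.135)*1 = 1.413721 - (-4.54) = 5.953721.
D >= 0, so the roots are real: z = (-b +/- sqrt(D)) / (2a) = (1.189 +/- 2.440025) / (-2.27).
  z_1 = (1.189 + 2.440025) / (-2.27) = -1.5987,   |z_1| = 1.5987.
  z_2 = (1.189 - 2.440025) / (-2.27) = 0.5511,   |z_2| = 0.5511.
Moduli of all roots: 1.5987, 0.5511.
All moduli strictly greater than 1? No.
Verdict: Not invertible.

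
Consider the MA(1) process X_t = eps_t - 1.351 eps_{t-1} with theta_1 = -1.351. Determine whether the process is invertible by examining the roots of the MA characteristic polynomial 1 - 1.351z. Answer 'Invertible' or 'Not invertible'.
\text{Not invertible}

The MA(q) characteristic polynomial is P(z) = 1 - 1.351z.
Invertibility requires all roots to lie outside the unit circle, i.e. |z| > 1 for every root.
This is linear in z: 1 + (-1.351) z = 0  =>  z = -1/(-1.351) = 0.740192,  |z| = 0.740192.
Moduli of all roots: 0.7402.
All moduli strictly greater than 1? No.
Verdict: Not invertible.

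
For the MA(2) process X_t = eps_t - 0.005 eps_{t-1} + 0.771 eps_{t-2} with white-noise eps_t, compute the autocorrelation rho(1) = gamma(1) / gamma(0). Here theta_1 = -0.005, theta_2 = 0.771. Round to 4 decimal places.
\rho(1) = -0.0056

For an MA(q) process with theta_0 = 1, the autocovariance is
  gamma(k) = sigma^2 * sum_{i=0..q-k} theta_i * theta_{i+k},
and rho(k) = gamma(k) / gamma(0). Sigma^2 cancels.
  numerator   = (1)*(-0.005) + (-0.005)*(0.771) = -0.008855.
  denominator = (1)^2 + (-0.005)^2 + (0.771)^2 = 1.594466.
  rho(1) = -0.008855 / 1.594466 = -0.0056.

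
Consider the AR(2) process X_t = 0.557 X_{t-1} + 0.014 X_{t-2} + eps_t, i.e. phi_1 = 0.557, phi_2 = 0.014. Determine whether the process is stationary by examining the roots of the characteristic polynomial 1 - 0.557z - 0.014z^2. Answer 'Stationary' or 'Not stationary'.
\text{Stationary}

The AR(p) characteristic polynomial is P(z) = 1 - 0.557z - 0.014z^2.
Stationarity requires all roots to lie outside the unit circle, i.e. |z| > 1 for every root.
Set 1 + (-0.557) z + (-0.014) z^2 = 0, i.e. a z^2 + b z + c = 0 with a = -0.014, b = -0.557, c = 1.
Discriminant D = b^2 - 4ac = (-0.557)^2 - 4*(-0.014)*1 = 0.310249 - (-0.056) = 0.366249.
D >= 0, so the roots are real: z = (-b +/- sqrt(D)) / (2a) = (0.557 +/- 0.605185) / (-0.028).
  z_1 = (0.557 + 0.605185) / (-0.028) = -41.5066,   |z_1| = 41.5066.
  z_2 = (0.557 - 0.605185) / (-0.028) = 1.7209,   |z_2| = 1.7209.
Moduli of all roots: 41.5066, 1.7209.
All moduli strictly greater than 1? Yes.
Verdict: Stationary.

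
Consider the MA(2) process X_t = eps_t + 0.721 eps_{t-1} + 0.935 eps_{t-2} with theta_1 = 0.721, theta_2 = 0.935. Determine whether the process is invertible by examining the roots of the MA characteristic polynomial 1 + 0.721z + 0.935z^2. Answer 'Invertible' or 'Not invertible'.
\text{Invertible}

The MA(q) characteristic polynomial is P(z) = 1 + 0.721z + 0.935z^2.
Invertibility requires all roots to lie outside the unit circle, i.e. |z| > 1 for every root.
Set 1 + (0.721) z + (0.935) z^2 = 0, i.e. a z^2 + b z + c = 0 with a = 0.935, b = 0.721, c = 1.
Discriminant D = b^2 - 4ac = (0.721)^2 - 4*(0.935)*1 = 0.519841 - (3.74) = -3.220159.
D < 0, so the roots are the complex-conjugate pair z = (-b +/- i sqrt(-D)) / (2a) = -0.3856 +/- 0.9596i.
For a conjugate pair |z|^2 = z * conj(z) = (product of roots) = c/a = 1/(0.935) = 1.069519, so |z| = sqrt(1.069519) = 1.0342 for both roots.
Moduli of all roots: 1.0342, 1.0342.
All moduli strictly greater than 1? Yes.
Verdict: Invertible.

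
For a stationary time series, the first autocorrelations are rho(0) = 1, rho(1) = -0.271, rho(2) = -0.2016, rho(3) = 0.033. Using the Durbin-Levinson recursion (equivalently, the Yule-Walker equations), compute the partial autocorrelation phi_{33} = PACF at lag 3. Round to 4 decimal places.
\phi_{33} = -0.1400

The PACF at lag k is phi_{kk}, the last component of the solution
to the Yule-Walker system G_k phi = r_k where
  (G_k)_{ij} = rho(|i - j|), (r_k)_i = rho(i), i,j = 1..k.
Equivalently, Durbin-Levinson gives phi_{kk} iteratively:
  phi_{11} = rho(1)
  phi_{kk} = [rho(k) - sum_{j=1..k-1} phi_{k-1,j} rho(k-j)]
            / [1 - sum_{j=1..k-1} phi_{k-1,j} rho(j)],
  phi_{k,j} = phi_{k-1,j} - phi_{kk} phi_{k-1,k-j},  j = 1..k-1.
Step k = 1:
  phi_11 = rho(1) = -0.271.
Step k = 2:
  phi_22 = [rho(2) - phi_11 rho(1)] / [1 - phi_11 rho(1)] = [-0.2016 - (-0.271)(-0.271)] / [1 - (-0.271)(-0.271)]
         = -0.275041 / 0.926559 = -0.296841.
  Update: phi_21 = phi_11 - phi_22 phi_11 = -0.271 - (-0.296841)(-0.271) = -0.351444.
Step k = 3:
  phi_33 = [rho(3) - phi_21 rho(2) - phi_22 rho(1)] / [1 - phi_21 rho(1) - phi_22 rho(2)]
    numerator   = 0.033 - (-0.351444)(-0.2016) - (-0.296841)(-0.271) = -0.11829511
    denominator = 1 - (-0.351444)(-0.271) - (-0.296841)(-0.2016) = 0.84491547
  phi_33 = -0.11829511 / 0.84491547 = -0.14.
Therefore phi_{33} = -0.1400.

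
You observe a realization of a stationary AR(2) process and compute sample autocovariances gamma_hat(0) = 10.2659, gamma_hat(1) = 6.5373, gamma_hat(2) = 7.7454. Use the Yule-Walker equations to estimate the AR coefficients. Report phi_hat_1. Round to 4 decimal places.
\hat\phi_{1} = 0.2630

The Yule-Walker equations for an AR(p) process read, in matrix form,
  Gamma_p phi = r_p,   with   (Gamma_p)_{ij} = gamma(|i - j|),
                       (r_p)_i = gamma(i),   i,j = 1..p.
Substitute the sample gammas (Toeplitz matrix and right-hand side of size 2):
  Gamma_p = [[10.2659, 6.5373], [6.5373, 10.2659]]
  r_p     = [6.5373, 7.7454]
Written out:
  10.2659 phi_1 + 6.5373 phi_2 = 6.5373
  6.5373 phi_1 + 10.2659 phi_2 = 7.7454
Solve by Cramer's rule:
  det = gamma(0)^2 - gamma(1)^2 = (10.2659)^2 - (6.5373)^2 = 105.38870281 - 42.73629129 = 62.65241152
  phi_hat_1 = [gamma(1) gamma(0) - gamma(1) gamma(2)] / det = [(6.5373)(10.2659) - (6.5373)(7.7454)] / 62.65241152 = 16.47726465 / 62.65241152 = 0.263
  phi_hat_2 = [gamma(0) gamma(2) - gamma(1)^2] / det = [(10.2659)(7.7454) - (6.5373)^2] / 62.65241152 = 36.77721057 / 62.65241152 = 0.587
So phi_hat = [0.2630, 0.5870].
Therefore phi_hat_1 = 0.2630.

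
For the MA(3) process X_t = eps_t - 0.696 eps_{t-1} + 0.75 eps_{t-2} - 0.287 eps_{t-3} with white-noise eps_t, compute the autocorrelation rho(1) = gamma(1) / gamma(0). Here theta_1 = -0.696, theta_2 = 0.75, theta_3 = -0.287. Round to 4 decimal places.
\rho(1) = -0.6731

For an MA(q) process with theta_0 = 1, the autocovariance is
  gamma(k) = sigma^2 * sum_{i=0..q-k} theta_i * theta_{i+k},
and rho(k) = gamma(k) / gamma(0). Sigma^2 cancels.
  numerator   = (1)*(-0.696) + (-0.696)*(0.75) + (0.75)*(-0.287) = -1.43325.
  denominator = (1)^2 + (-0.696)^2 + (0.75)^2 + (-0.287)^2 = 2.129285.
  rho(1) = -1.43325 / 2.129285 = -0.6731.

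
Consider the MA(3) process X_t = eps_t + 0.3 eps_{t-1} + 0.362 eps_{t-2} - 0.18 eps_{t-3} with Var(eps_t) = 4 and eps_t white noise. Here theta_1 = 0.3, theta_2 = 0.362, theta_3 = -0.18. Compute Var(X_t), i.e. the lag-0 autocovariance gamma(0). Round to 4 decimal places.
\gamma(0) = 5.0138

For an MA(q) process X_t = eps_t + sum_i theta_i eps_{t-i} with
Var(eps_t) = sigma^2, the variance is
  gamma(0) = sigma^2 * (1 + sum_i theta_i^2).
  sum_i theta_i^2 = (0.3)^2 + (0.362)^2 + (-0.18)^2 = 0.09 + 0.131044 + 0.0324 = 0.253444.
  gamma(0) = 4 * (1 + 0.253444) = 4 * 1.253444 = 5.013776, which rounds to 5.0138.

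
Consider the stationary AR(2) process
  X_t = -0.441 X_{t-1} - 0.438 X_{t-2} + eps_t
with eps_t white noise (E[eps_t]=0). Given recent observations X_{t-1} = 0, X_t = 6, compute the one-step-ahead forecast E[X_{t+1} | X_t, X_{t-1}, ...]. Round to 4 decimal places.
E[X_{t+1} \mid \mathcal F_t] = -2.6460

For an AR(p) model X_t = c + sum_i phi_i X_{t-i} + eps_t, the
one-step-ahead conditional mean is
  E[X_{t+1} | X_t, ...] = c + sum_i phi_i X_{t+1-i}.
Substitute known values:
  E[X_{t+1} | ...] = (-0.441) * (6) + (-0.438) * (0)
                   = -2.6460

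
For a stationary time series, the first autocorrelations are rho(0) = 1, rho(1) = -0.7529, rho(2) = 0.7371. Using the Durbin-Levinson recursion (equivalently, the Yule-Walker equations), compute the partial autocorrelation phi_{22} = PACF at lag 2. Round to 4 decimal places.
\phi_{22} = 0.3930

The PACF at lag k is phi_{kk}, the last component of the solution
to the Yule-Walker system G_k phi = r_k where
  (G_k)_{ij} = rho(|i - j|), (r_k)_i = rho(i), i,j = 1..k.
Equivalently, Durbin-Levinson gives phi_{kk} iteratively:
  phi_{11} = rho(1)
  phi_{kk} = [rho(k) - sum_{j=1..k-1} phi_{k-1,j} rho(k-j)]
            / [1 - sum_{j=1..k-1} phi_{k-1,j} rho(j)],
  phi_{k,j} = phi_{k-1,j} - phi_{kk} phi_{k-1,k-j},  j = 1..k-1.
Step k = 1:
  phi_11 = rho(1) = -0.7529.
Step k = 2:
  phi_22 = [rho(2) - phi_11 rho(1)] / [1 - phi_11 rho(1)] = [0.7371 - (-0.7529)(-0.7529)] / [1 - (-0.7529)(-0.7529)]
         = 0.17024159 / 0.43314159 = 0.393.
Therefore phi_{22} = 0.3930.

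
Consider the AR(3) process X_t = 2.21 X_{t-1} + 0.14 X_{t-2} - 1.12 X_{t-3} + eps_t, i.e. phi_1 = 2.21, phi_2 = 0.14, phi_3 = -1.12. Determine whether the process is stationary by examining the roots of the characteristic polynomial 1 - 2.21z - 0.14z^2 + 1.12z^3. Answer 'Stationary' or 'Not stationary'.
\text{Not stationary}

The AR(p) characteristic polynomial is P(z) = 1 - 2.21z - 0.14z^2 + 1.12z^3.
Stationarity requires all roots to lie outside the unit circle, i.e. |z| > 1 for every root.
Degree 3: look for a simple real root z0 first, then factor out (1 - z/z0) and solve the remaining quadratic.
Testing z0 = 0.5: P(0.5) = 1 + (-2.21)(0.5) + (-0.14)(0.5)^2 + (1.12)(0.5)^3
  = 1 + (-1.105) + (-0.035) + (0.14) = 0.  So z_0 = 0.5 is a root, |z_0| = 0.5.
Divide out the factor (1 - 2 z) = (1 - z/z0) (since 1/z0 = 2):
  P(z) = (1 - 2 z)(1 + (-0.21) z + (-0.56) z^2)
  [check: z-coef -0.21 - (2) = -2.21; z^2-coef -0.56 - (2)(-0.21) = -0.14; z^3-coef -(2)(-0.56) = 1.12.]
Remaining roots from the quadratic factor 1 + (-0.21) z + (-0.56) z^2:
  Set 1 + (-0.21) z + (-0.56) z^2 = 0, i.e. a z^2 + b z + c = 0 with a = -0.56, b = -0.21, c = 1.
  Discriminant D = b^2 - 4ac = (-0.21)^2 - 4*(-0.56)*1 = 0.0441 - (-2.24) = 2.2841.
  D >= 0, so the roots are real: z = (-b +/- sqrt(D)) / (2a) = (0.21 +/- 1.511324) / (-1.12).
    z_1 = (0.21 + 1.511324) / (-1.12) = -1.5369,   |z_1| = 1.5369.
    z_2 = (0.21 - 1.511324) / (-1.12) = 1.1619,   |z_2| = 1.1619.
Moduli of all roots: 0.5000, 1.5369, 1.1619.
All moduli strictly greater than 1? No.
Verdict: Not stationary.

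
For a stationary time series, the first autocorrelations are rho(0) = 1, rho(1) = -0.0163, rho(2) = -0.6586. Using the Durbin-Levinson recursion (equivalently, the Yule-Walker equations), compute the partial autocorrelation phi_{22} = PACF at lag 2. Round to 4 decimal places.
\phi_{22} = -0.6590

The PACF at lag k is phi_{kk}, the last component of the solution
to the Yule-Walker system G_k phi = r_k where
  (G_k)_{ij} = rho(|i - j|), (r_k)_i = rho(i), i,j = 1..k.
Equivalently, Durbin-Levinson gives phi_{kk} iteratively:
  phi_{11} = rho(1)
  phi_{kk} = [rho(k) - sum_{j=1..k-1} phi_{k-1,j} rho(k-j)]
            / [1 - sum_{j=1..k-1} phi_{k-1,j} rho(j)],
  phi_{k,j} = phi_{k-1,j} - phi_{kk} phi_{k-1,k-j},  j = 1..k-1.
Step k = 1:
  phi_11 = rho(1) = -0.0163.
Step k = 2:
  phi_22 = [rho(2) - phi_11 rho(1)] / [1 - phi_11 rho(1)] = [-0.6586 - (-0.0163)(-0.0163)] / [1 - (-0.0163)(-0.0163)]
         = -0.65886569 / 0.99973431 = -0.659.
Therefore phi_{22} = -0.6590.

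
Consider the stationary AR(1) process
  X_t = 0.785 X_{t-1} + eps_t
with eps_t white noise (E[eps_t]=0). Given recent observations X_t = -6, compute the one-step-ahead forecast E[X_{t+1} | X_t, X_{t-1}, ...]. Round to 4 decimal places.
E[X_{t+1} \mid \mathcal F_t] = -4.7100

For an AR(p) model X_t = c + sum_i phi_i X_{t-i} + eps_t, the
one-step-ahead conditional mean is
  E[X_{t+1} | X_t, ...] = c + sum_i phi_i X_{t+1-i}.
Substitute known values:
  E[X_{t+1} | ...] = (0.785) * (-6)
                   = -4.7100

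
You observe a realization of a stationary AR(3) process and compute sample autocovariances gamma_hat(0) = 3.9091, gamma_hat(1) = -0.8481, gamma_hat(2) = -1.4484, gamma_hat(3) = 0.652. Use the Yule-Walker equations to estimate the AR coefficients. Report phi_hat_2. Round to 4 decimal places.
\hat\phi_{2} = -0.4560

The Yule-Walker equations for an AR(p) process read, in matrix form,
  Gamma_p phi = r_p,   with   (Gamma_p)_{ij} = gamma(|i - j|),
                       (r_p)_i = gamma(i),   i,j = 1..p.
Substitute the sample gammas (Toeplitz matrix and right-hand side of size 3):
  Gamma_p = [[3.9091, -0.8481, -1.4484], [-0.8481, 3.9091, -0.8481], [-1.4484, -0.8481, 3.9091]]
  r_p     = [-0.8481, -1.4484, 0.652]
Written out (R1..R3):
  (R1) 3.9091 phi_1 - 0.8481 phi_2 - 1.4484 phi_3 = -0.8481
  (R2) -0.8481 phi_1 + 3.9091 phi_2 - 0.8481 phi_3 = -1.4484
  (R3) -1.4484 phi_1 - 0.8481 phi_2 + 3.9091 phi_3 = 0.652
Gaussian elimination:
  R2 <- R2 - (-0.8481/3.9091) R1 = R2 - (-0.216955) R1:  3.7251 phi_2 - 1.162338 phi_3 = -1.6324
  R3 <- R3 - (-1.4484/3.9091) R1 = R3 - (-0.37052) R1:  -1.162338 phi_2 + 3.372439 phi_3 = 0.337762
  R3 <- R3 - (-1.162338/3.7251) R2 = R3 - (-0.312029) R2:  3.009756 phi_3 = -0.171594
Back-substitution:
  phi_hat_3 = -0.171594 / 3.009756 = -0.057012
  phi_hat_2 = (-1.6324 - (-1.162338)(-0.057012)) / 3.7251 = -0.456006
  phi_hat_1 = (-0.8481 - (-0.8481)(-0.456006) - (-1.4484)(-0.057012)) / 3.9091 = -0.337012
So phi_hat = [-0.3370, -0.4560, -0.0570].
Therefore phi_hat_2 = -0.4560.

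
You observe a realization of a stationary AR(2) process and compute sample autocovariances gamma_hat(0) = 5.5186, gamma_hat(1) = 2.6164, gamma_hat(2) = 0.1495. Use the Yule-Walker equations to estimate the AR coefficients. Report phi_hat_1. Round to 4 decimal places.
\hat\phi_{1} = 0.5950

The Yule-Walker equations for an AR(p) process read, in matrix form,
  Gamma_p phi = r_p,   with   (Gamma_p)_{ij} = gamma(|i - j|),
                       (r_p)_i = gamma(i),   i,j = 1..p.
Substitute the sample gammas (Toeplitz matrix and right-hand side of size 2):
  Gamma_p = [[5.5186, 2.6164], [2.6164, 5.5186]]
  r_p     = [2.6164, 0.1495]
Written out:
  5.5186 phi_1 + 2.6164 phi_2 = 2.6164
  2.6164 phi_1 + 5.5186 phi_2 = 0.1495
Solve by Cramer's rule:
  det = gamma(0)^2 - gamma(1)^2 = (5.5186)^2 - (2.6164)^2 = 30.45494596 - 6.84554896 = 23.609397
  phi_hat_1 = [gamma(1) gamma(0) - gamma(1) gamma(2)] / det = [(2.6164)(5.5186) - (2.6164)(0.1495)] / 23.609397 = 14.04771324 / 23.609397 = 0.595
  phi_hat_2 = [gamma(0) gamma(2) - gamma(1)^2] / det = [(5.5186)(0.1495) - (2.6164)^2] / 23.609397 = -6.02051826 / 23.609397 = -0.255
So phi_hat = [0.5950, -0.2550].
Therefore phi_hat_1 = 0.5950.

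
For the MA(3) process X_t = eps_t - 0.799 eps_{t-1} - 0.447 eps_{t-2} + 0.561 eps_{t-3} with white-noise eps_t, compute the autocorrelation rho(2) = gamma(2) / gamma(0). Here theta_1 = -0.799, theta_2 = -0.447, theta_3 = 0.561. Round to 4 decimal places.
\rho(2) = -0.4158

For an MA(q) process with theta_0 = 1, the autocovariance is
  gamma(k) = sigma^2 * sum_{i=0..q-k} theta_i * theta_{i+k},
and rho(k) = gamma(k) / gamma(0). Sigma^2 cancels.
  numerator   = (1)*(-0.447) + (-0.799)*(0.561) = -0.895239.
  denominator = (1)^2 + (-0.799)^2 + (-0.447)^2 + (0.561)^2 = 2.152931.
  rho(2) = -0.895239 / 2.152931 = -0.4158.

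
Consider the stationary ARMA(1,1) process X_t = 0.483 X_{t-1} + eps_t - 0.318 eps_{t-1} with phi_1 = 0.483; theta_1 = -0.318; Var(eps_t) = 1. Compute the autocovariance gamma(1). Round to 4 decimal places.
\gamma(1) = 0.1822

Multiply the model equation by X_{t-k} and take expectations. With theta_0 = psi_0 = 1 and psi_j the MA(infinity) weights, this gives
  gamma(k) - sum_i phi_i gamma(k-i) = c_k,
  c_k = sigma^2 * sum_{j=k..q} theta_j psi_{j-k}   (c_k = 0 for k > q),
using gamma(-m) = gamma(m).
psi-weights needed (psi_j = theta_j + sum_i phi_i psi_{j-i}):
  psi_1 = theta_1 + phi_1 = -0.318 + (0.483) = 0.165
Right-hand sides:
  c_0 = sigma^2 (1 + theta_1 psi_1) = 1 * (1 + (-0.318)(0.165)) = 1 * 0.94753 = 0.94753
  c_1 = sigma^2 theta_1 = 1 * (-0.318) = -0.318
  c_2 = 0
Equations for k = 0 and k = 1 (AR order 1):
  gamma(0) = phi_1 gamma(1) + c_0
  gamma(1) = phi_1 gamma(0) + c_1
Substituting the second into the first: gamma(0) (1 - phi_1^2) = c_0 + phi_1 c_1, so
  gamma(0) = (c_0 + phi_1 c_1) / (1 - phi_1^2) = (0.94753 + (0.483)(-0.318)) / (1 - (0.483)^2) = 0.793936 / 0.766711 = 1.035509.
  gamma(1) = phi_1 gamma(0) + c_1 = (0.483)(1.035509) + (-0.318) = 0.182151.
Therefore gamma(1) = 0.1822 (to 4 decimal places).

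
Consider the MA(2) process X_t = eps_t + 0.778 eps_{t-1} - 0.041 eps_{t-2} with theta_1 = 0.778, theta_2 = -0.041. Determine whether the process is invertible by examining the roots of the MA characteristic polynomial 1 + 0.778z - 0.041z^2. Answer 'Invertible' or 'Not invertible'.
\text{Invertible}

The MA(q) characteristic polynomial is P(z) = 1 + 0.778z - 0.041z^2.
Invertibility requires all roots to lie outside the unit circle, i.e. |z| > 1 for every root.
Set 1 + (0.778) z + (-0.041) z^2 = 0, i.e. a z^2 + b z + c = 0 with a = -0.041, b = 0.778, c = 1.
Discriminant D = b^2 - 4ac = (0.778)^2 - 4*(-0.041)*1 = 0.605284 - (-0.164) = 0.769284.
D >= 0, so the roots are real: z = (-b +/- sqrt(D)) / (2a) = (-0.778 +/- 0.877088) / (-0.082).
  z_1 = (-0.778 + 0.877088) / (-0.082) = -1.2084,   |z_1| = 1.2084.
  z_2 = (-0.778 - 0.877088) / (-0.082) = 20.184,   |z_2| = 20.184.
Moduli of all roots: 1.2084, 20.1840.
All moduli strictly greater than 1? Yes.
Verdict: Invertible.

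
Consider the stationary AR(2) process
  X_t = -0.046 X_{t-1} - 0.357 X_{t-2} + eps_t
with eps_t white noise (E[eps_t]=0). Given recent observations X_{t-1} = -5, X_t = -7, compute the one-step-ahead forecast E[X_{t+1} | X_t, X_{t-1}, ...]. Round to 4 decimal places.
E[X_{t+1} \mid \mathcal F_t] = 2.1070

For an AR(p) model X_t = c + sum_i phi_i X_{t-i} + eps_t, the
one-step-ahead conditional mean is
  E[X_{t+1} | X_t, ...] = c + sum_i phi_i X_{t+1-i}.
Substitute known values:
  E[X_{t+1} | ...] = (-0.046) * (-7) + (-0.357) * (-5)
                   = 2.1070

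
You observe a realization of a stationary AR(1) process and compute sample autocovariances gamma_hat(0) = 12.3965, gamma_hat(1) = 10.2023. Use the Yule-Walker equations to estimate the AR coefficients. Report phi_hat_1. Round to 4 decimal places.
\hat\phi_{1} = 0.8230

The Yule-Walker equations for an AR(p) process read, in matrix form,
  Gamma_p phi = r_p,   with   (Gamma_p)_{ij} = gamma(|i - j|),
                       (r_p)_i = gamma(i),   i,j = 1..p.
Substitute the sample gammas (Toeplitz matrix and right-hand side of size 1):
  Gamma_p = [[12.3965]]
  r_p     = [10.2023]
With p = 1 this is the single equation gamma(0) phi_1 = gamma(1):
  phi_hat_1 = gamma(1) / gamma(0) = 10.2023 / 12.3965 = 0.8230.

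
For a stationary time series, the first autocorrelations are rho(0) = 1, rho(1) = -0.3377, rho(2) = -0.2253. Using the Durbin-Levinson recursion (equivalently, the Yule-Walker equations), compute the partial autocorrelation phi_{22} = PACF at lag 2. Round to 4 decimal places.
\phi_{22} = -0.3830

The PACF at lag k is phi_{kk}, the last component of the solution
to the Yule-Walker system G_k phi = r_k where
  (G_k)_{ij} = rho(|i - j|), (r_k)_i = rho(i), i,j = 1..k.
Equivalently, Durbin-Levinson gives phi_{kk} iteratively:
  phi_{11} = rho(1)
  phi_{kk} = [rho(k) - sum_{j=1..k-1} phi_{k-1,j} rho(k-j)]
            / [1 - sum_{j=1..k-1} phi_{k-1,j} rho(j)],
  phi_{k,j} = phi_{k-1,j} - phi_{kk} phi_{k-1,k-j},  j = 1..k-1.
Step k = 1:
  phi_11 = rho(1) = -0.3377.
Step k = 2:
  phi_22 = [rho(2) - phi_11 rho(1)] / [1 - phi_11 rho(1)] = [-0.2253 - (-0.3377)(-0.3377)] / [1 - (-0.3377)(-0.3377)]
         = -0.33934129 / 0.88595871 = -0.383.
Therefore phi_{22} = -0.3830.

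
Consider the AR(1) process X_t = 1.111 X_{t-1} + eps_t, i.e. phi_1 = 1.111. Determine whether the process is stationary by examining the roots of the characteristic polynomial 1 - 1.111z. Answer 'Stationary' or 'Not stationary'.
\text{Not stationary}

The AR(p) characteristic polynomial is P(z) = 1 - 1.111z.
Stationarity requires all roots to lie outside the unit circle, i.e. |z| > 1 for every root.
This is linear in z: 1 + (-1.111) z = 0  =>  z = -1/(-1.111) = 0.90009,  |z| = 0.90009.
Moduli of all roots: 0.9001.
All moduli strictly greater than 1? No.
Verdict: Not stationary.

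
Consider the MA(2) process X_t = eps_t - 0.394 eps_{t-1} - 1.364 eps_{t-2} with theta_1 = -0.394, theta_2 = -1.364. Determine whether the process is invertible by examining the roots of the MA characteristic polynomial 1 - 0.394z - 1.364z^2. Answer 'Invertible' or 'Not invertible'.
\text{Not invertible}

The MA(q) characteristic polynomial is P(z) = 1 - 0.394z - 1.364z^2.
Invertibility requires all roots to lie outside the unit circle, i.e. |z| > 1 for every root.
Set 1 + (-0.394) z + (-1.364) z^2 = 0, i.e. a z^2 + b z + c = 0 with a = -1.364, b = -0.394, c = 1.
Discriminant D = b^2 - 4ac = (-0.394)^2 - 4*(-1.364)*1 = 0.155236 - (-5.456) = 5.611236.
D >= 0, so the roots are real: z = (-b +/- sqrt(D)) / (2a) = (0.394 +/- 2.368805) / (-2.728).
  z_1 = (0.394 + 2.368805) / (-2.728) = -1.0128,   |z_1| = 1.0128.
  z_2 = (0.394 - 2.368805) / (-2.728) = 0.7239,   |z_2| = 0.7239.
Moduli of all roots: 1.0128, 0.7239.
All moduli strictly greater than 1? No.
Verdict: Not invertible.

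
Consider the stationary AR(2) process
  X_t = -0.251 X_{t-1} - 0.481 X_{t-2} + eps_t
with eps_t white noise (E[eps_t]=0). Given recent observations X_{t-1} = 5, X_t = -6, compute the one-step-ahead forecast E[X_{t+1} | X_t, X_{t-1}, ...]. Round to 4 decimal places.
E[X_{t+1} \mid \mathcal F_t] = -0.8990

For an AR(p) model X_t = c + sum_i phi_i X_{t-i} + eps_t, the
one-step-ahead conditional mean is
  E[X_{t+1} | X_t, ...] = c + sum_i phi_i X_{t+1-i}.
Substitute known values:
  E[X_{t+1} | ...] = (-0.251) * (-6) + (-0.481) * (5)
                   = -0.8990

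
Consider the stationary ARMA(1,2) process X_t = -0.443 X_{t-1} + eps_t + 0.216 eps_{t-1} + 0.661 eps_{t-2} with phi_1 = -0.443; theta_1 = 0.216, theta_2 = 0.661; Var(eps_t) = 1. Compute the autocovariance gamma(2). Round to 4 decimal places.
\gamma(2) = 0.9798

Multiply the model equation by X_{t-k} and take expectations. With theta_0 = psi_0 = 1 and psi_j the MA(infinity) weights, this gives
  gamma(k) - sum_i phi_i gamma(k-i) = c_k,
  c_k = sigma^2 * sum_{j=k..q} theta_j psi_{j-k}   (c_k = 0 for k > q),
using gamma(-m) = gamma(m).
psi-weights needed (psi_j = theta_j + sum_i phi_i psi_{j-i}):
  psi_1 = theta_1 + phi_1 = 0.216 + (-0.443) = -0.227
  psi_2 = theta_2 + phi_1 psi_1 = 0.661 + (-0.443)(-0.227) = 0.761561
Right-hand sides:
  c_0 = sigma^2 (1 + theta_1 psi_1 + theta_2 psi_2) = 1 * (1 + (0.216)(-0.227) + (0.661)(0.761561)) = 1 * 1.45436 = 1.45436
  c_1 = sigma^2 (theta_1 + theta_2 psi_1) = 1 * (0.216 + (0.661)(-0.227)) = 0.065953
  c_2 = sigma^2 theta_2 = 1 * (0.661) = 0.661
Equations for k = 0 and k = 1 (AR order 1):
  gamma(0) = phi_1 gamma(1) + c_0
  gamma(1) = phi_1 gamma(0) + c_1
Substituting the second into the first: gamma(0) (1 - phi_1^2) = c_0 + phi_1 c_1, so
  gamma(0) = (c_0 + phi_1 c_1) / (1 - phi_1^2) = (1.45436 + (-0.443)(0.065953)) / (1 - (-0.443)^2) = 1.425143 / 0.803751 = 1.773115.
  gamma(1) = phi_1 gamma(0) + c_1 = (-0.443)(1.773115) + (0.065953) = -0.719537.
For k = 2: gamma(2) = phi_1 gamma(1) + c_2
  = (-0.443)(-0.719537) + (0.661) = 0.979755.
Therefore gamma(2) = 0.9798 (to 4 decimal places).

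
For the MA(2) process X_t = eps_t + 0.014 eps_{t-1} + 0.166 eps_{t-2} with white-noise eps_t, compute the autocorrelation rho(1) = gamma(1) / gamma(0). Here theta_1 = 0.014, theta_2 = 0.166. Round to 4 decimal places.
\rho(1) = 0.0159

For an MA(q) process with theta_0 = 1, the autocovariance is
  gamma(k) = sigma^2 * sum_{i=0..q-k} theta_i * theta_{i+k},
and rho(k) = gamma(k) / gamma(0). Sigma^2 cancels.
  numerator   = (1)*(0.014) + (0.014)*(0.166) = 0.016324.
  denominator = (1)^2 + (0.014)^2 + (0.166)^2 = 1.027752.
  rho(1) = 0.016324 / 1.027752 = 0.0159.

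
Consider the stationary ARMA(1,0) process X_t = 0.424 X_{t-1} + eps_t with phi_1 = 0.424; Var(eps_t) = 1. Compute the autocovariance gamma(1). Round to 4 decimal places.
\gamma(1) = 0.5169

Multiply the model equation by X_{t-k} and take expectations. With theta_0 = psi_0 = 1 and psi_j the MA(infinity) weights, this gives
  gamma(k) - sum_i phi_i gamma(k-i) = c_k,
  c_k = sigma^2 * sum_{j=k..q} theta_j psi_{j-k}   (c_k = 0 for k > q),
using gamma(-m) = gamma(m).
Pure AR (q = 0): c_0 = sigma^2 = 1, c_k = 0 for k >= 1.
Equations for k = 0 and k = 1 (AR order 1):
  gamma(0) = phi_1 gamma(1) + c_0
  gamma(1) = phi_1 gamma(0) + c_1
Substituting the second into the first: gamma(0) (1 - phi_1^2) = c_0 + phi_1 c_1, so
  gamma(0) = c_0 / (1 - phi_1^2) = 1 / (1 - (0.424)^2) = 1 / 0.820224 = 1.219179.
  gamma(1) = phi_1 gamma(0) = (0.424)(1.219179) = 0.516932.
Therefore gamma(1) = 0.5169 (to 4 decimal places).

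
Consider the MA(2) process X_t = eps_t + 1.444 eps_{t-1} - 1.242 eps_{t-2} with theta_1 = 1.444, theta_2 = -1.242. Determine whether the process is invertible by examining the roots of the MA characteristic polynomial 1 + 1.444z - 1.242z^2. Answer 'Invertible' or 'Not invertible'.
\text{Not invertible}

The MA(q) characteristic polynomial is P(z) = 1 + 1.444z - 1.242z^2.
Invertibility requires all roots to lie outside the unit circle, i.e. |z| > 1 for every root.
Set 1 + (1.444) z + (-1.242) z^2 = 0, i.e. a z^2 + b z + c = 0 with a = -1.242, b = 1.444, c = 1.
Discriminant D = b^2 - 4ac = (1.444)^2 - 4*(-1.242)*1 = 2.085136 - (-4.968) = 7.053136.
D >= 0, so the roots are real: z = (-b +/- sqrt(D)) / (2a) = (-1.444 +/- 2.655774) / (-2.484).
  z_1 = (-1.444 + 2.655774) / (-2.484) = -0.4878,   |z_1| = 0.4878.
  z_2 = (-1.444 - 2.655774) / (-2.484) = 1.6505,   |z_2| = 1.6505.
Moduli of all roots: 0.4878, 1.6505.
All moduli strictly greater than 1? No.
Verdict: Not invertible.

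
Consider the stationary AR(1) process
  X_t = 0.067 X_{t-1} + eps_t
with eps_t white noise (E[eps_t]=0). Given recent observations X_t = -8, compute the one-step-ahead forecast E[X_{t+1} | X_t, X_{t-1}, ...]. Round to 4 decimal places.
E[X_{t+1} \mid \mathcal F_t] = -0.5360

For an AR(p) model X_t = c + sum_i phi_i X_{t-i} + eps_t, the
one-step-ahead conditional mean is
  E[X_{t+1} | X_t, ...] = c + sum_i phi_i X_{t+1-i}.
Substitute known values:
  E[X_{t+1} | ...] = (0.067) * (-8)
                   = -0.5360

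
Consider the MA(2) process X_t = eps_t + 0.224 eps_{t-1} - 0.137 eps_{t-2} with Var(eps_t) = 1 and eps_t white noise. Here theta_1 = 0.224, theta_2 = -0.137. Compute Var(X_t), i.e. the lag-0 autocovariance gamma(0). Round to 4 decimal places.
\gamma(0) = 1.0689

For an MA(q) process X_t = eps_t + sum_i theta_i eps_{t-i} with
Var(eps_t) = sigma^2, the variance is
  gamma(0) = sigma^2 * (1 + sum_i theta_i^2).
  sum_i theta_i^2 = (0.224)^2 + (-0.137)^2 = 0.050176 + 0.018769 = 0.068945.
  gamma(0) = 1 * (1 + 0.068945) = 1 * 1.068945 = 1.068945, which rounds to 1.0689.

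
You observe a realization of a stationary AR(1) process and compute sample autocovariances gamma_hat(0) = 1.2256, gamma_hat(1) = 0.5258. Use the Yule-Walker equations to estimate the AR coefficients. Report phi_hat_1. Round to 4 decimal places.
\hat\phi_{1} = 0.4290

The Yule-Walker equations for an AR(p) process read, in matrix form,
  Gamma_p phi = r_p,   with   (Gamma_p)_{ij} = gamma(|i - j|),
                       (r_p)_i = gamma(i),   i,j = 1..p.
Substitute the sample gammas (Toeplitz matrix and right-hand side of size 1):
  Gamma_p = [[1.2256]]
  r_p     = [0.5258]
With p = 1 this is the single equation gamma(0) phi_1 = gamma(1):
  phi_hat_1 = gamma(1) / gamma(0) = 0.5258 / 1.2256 = 0.4290.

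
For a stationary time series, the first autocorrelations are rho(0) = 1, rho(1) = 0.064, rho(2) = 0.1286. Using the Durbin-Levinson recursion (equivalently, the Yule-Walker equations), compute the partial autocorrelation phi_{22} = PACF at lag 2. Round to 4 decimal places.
\phi_{22} = 0.1250

The PACF at lag k is phi_{kk}, the last component of the solution
to the Yule-Walker system G_k phi = r_k where
  (G_k)_{ij} = rho(|i - j|), (r_k)_i = rho(i), i,j = 1..k.
Equivalently, Durbin-Levinson gives phi_{kk} iteratively:
  phi_{11} = rho(1)
  phi_{kk} = [rho(k) - sum_{j=1..k-1} phi_{k-1,j} rho(k-j)]
            / [1 - sum_{j=1..k-1} phi_{k-1,j} rho(j)],
  phi_{k,j} = phi_{k-1,j} - phi_{kk} phi_{k-1,k-j},  j = 1..k-1.
Step k = 1:
  phi_11 = rho(1) = 0.064.
Step k = 2:
  phi_22 = [rho(2) - phi_11 rho(1)] / [1 - phi_11 rho(1)] = [0.1286 - (0.064)(0.064)] / [1 - (0.064)(0.064)]
         = 0.124504 / 0.995904 = 0.125.
Therefore phi_{22} = 0.1250.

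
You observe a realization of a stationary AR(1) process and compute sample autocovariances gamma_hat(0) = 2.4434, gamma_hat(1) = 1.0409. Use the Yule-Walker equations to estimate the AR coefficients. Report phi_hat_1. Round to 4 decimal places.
\hat\phi_{1} = 0.4260

The Yule-Walker equations for an AR(p) process read, in matrix form,
  Gamma_p phi = r_p,   with   (Gamma_p)_{ij} = gamma(|i - j|),
                       (r_p)_i = gamma(i),   i,j = 1..p.
Substitute the sample gammas (Toeplitz matrix and right-hand side of size 1):
  Gamma_p = [[2.4434]]
  r_p     = [1.0409]
With p = 1 this is the single equation gamma(0) phi_1 = gamma(1):
  phi_hat_1 = gamma(1) / gamma(0) = 1.0409 / 2.4434 = 0.4260.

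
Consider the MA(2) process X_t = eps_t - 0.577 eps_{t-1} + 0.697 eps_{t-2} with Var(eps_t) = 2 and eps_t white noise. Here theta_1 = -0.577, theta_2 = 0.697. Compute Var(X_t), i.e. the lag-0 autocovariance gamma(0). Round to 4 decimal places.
\gamma(0) = 3.6375

For an MA(q) process X_t = eps_t + sum_i theta_i eps_{t-i} with
Var(eps_t) = sigma^2, the variance is
  gamma(0) = sigma^2 * (1 + sum_i theta_i^2).
  sum_i theta_i^2 = (-0.577)^2 + (0.697)^2 = 0.332929 + 0.485809 = 0.818738.
  gamma(0) = 2 * (1 + 0.818738) = 2 * 1.818738 = 3.637476, which rounds to 3.6375.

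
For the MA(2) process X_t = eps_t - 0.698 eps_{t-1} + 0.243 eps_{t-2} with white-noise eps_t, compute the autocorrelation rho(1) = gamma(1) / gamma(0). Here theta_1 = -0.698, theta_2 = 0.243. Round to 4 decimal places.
\rho(1) = -0.5611

For an MA(q) process with theta_0 = 1, the autocovariance is
  gamma(k) = sigma^2 * sum_{i=0..q-k} theta_i * theta_{i+k},
and rho(k) = gamma(k) / gamma(0). Sigma^2 cancels.
  numerator   = (1)*(-0.698) + (-0.698)*(0.243) = -0.867614.
  denominator = (1)^2 + (-0.698)^2 + (0.243)^2 = 1.546253.
  rho(1) = -0.867614 / 1.546253 = -0.5611.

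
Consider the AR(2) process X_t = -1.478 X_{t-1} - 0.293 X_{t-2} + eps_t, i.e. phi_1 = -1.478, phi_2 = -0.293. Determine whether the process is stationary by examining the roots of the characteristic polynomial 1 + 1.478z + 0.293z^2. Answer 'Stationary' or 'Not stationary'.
\text{Not stationary}

The AR(p) characteristic polynomial is P(z) = 1 + 1.478z + 0.293z^2.
Stationarity requires all roots to lie outside the unit circle, i.e. |z| > 1 for every root.
Set 1 + (1.478) z + (0.293) z^2 = 0, i.e. a z^2 + b z + c = 0 with a = 0.293, b = 1.478, c = 1.
Discriminant D = b^2 - 4ac = (1.478)^2 - 4*(0.293)*1 = 2.184484 - (1.172) = 1.012484.
D >= 0, so the roots are real: z = (-b +/- sqrt(D)) / (2a) = (-1.478 +/- 1.006223) / (0.586).
  z_1 = (-1.478 + 1.006223) / (0.586) = -0.8051,   |z_1| = 0.8051.
  z_2 = (-1.478 - 1.006223) / (0.586) = -4.2393,   |z_2| = 4.2393.
Moduli of all roots: 0.8051, 4.2393.
All moduli strictly greater than 1? No.
Verdict: Not stationary.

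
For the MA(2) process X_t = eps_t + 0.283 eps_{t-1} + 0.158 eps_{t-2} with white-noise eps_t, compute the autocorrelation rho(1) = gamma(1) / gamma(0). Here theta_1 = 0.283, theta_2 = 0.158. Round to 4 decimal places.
\rho(1) = 0.2966

For an MA(q) process with theta_0 = 1, the autocovariance is
  gamma(k) = sigma^2 * sum_{i=0..q-k} theta_i * theta_{i+k},
and rho(k) = gamma(k) / gamma(0). Sigma^2 cancels.
  numerator   = (1)*(0.283) + (0.283)*(0.158) = 0.327714.
  denominator = (1)^2 + (0.283)^2 + (0.158)^2 = 1.105053.
  rho(1) = 0.327714 / 1.105053 = 0.2966.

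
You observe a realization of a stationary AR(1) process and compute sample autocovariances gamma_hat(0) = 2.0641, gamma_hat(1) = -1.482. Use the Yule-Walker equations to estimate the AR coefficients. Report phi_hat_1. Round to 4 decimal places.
\hat\phi_{1} = -0.7180

The Yule-Walker equations for an AR(p) process read, in matrix form,
  Gamma_p phi = r_p,   with   (Gamma_p)_{ij} = gamma(|i - j|),
                       (r_p)_i = gamma(i),   i,j = 1..p.
Substitute the sample gammas (Toeplitz matrix and right-hand side of size 1):
  Gamma_p = [[2.0641]]
  r_p     = [-1.482]
With p = 1 this is the single equation gamma(0) phi_1 = gamma(1):
  phi_hat_1 = gamma(1) / gamma(0) = -1.482 / 2.0641 = -0.7180.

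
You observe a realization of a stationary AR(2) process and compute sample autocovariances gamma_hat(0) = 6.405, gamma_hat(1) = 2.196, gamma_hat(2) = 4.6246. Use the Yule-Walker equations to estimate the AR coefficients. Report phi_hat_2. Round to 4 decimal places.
\hat\phi_{2} = 0.6850

The Yule-Walker equations for an AR(p) process read, in matrix form,
  Gamma_p phi = r_p,   with   (Gamma_p)_{ij} = gamma(|i - j|),
                       (r_p)_i = gamma(i),   i,j = 1..p.
Substitute the sample gammas (Toeplitz matrix and right-hand side of size 2):
  Gamma_p = [[6.405, 2.196], [2.196, 6.405]]
  r_p     = [2.196, 4.6246]
Written out:
  6.405 phi_1 + 2.196 phi_2 = 2.196
  2.196 phi_1 + 6.405 phi_2 = 4.6246
Solve by Cramer's rule:
  det = gamma(0)^2 - gamma(1)^2 = (6.405)^2 - (2.196)^2 = 41.024025 - 4.822416 = 36.201609
  phi_hat_1 = [gamma(1) gamma(0) - gamma(1) gamma(2)] / det = [(2.196)(6.405) - (2.196)(4.6246)] / 36.201609 = 3.9097584 / 36.201609 = 0.108
  phi_hat_2 = [gamma(0) gamma(2) - gamma(1)^2] / det = [(6.405)(4.6246) - (2.196)^2] / 36.201609 = 24.798147 / 36.201609 = 0.685
So phi_hat = [0.1080, 0.6850].
Therefore phi_hat_2 = 0.6850.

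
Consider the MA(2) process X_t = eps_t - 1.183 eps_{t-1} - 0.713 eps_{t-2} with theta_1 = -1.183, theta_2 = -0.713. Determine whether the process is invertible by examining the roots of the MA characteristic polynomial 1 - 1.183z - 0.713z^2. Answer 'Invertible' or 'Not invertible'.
\text{Not invertible}

The MA(q) characteristic polynomial is P(z) = 1 - 1.183z - 0.713z^2.
Invertibility requires all roots to lie outside the unit circle, i.e. |z| > 1 for every root.
Set 1 + (-1.183) z + (-0.713) z^2 = 0, i.e. a z^2 + b z + c = 0 with a = -0.713, b = -1.183, c = 1.
Discriminant D = b^2 - 4ac = (-1.183)^2 - 4*(-0.713)*1 = 1.399489 - (-2.852) = 4.251489.
D >= 0, so the roots are real: z = (-b +/- sqrt(D)) / (2a) = (1.183 +/- 2.061914) / (-1.426).
  z_1 = (1.183 + 2.061914) / (-1.426) = -2.2755,   |z_1| = 2.2755.
  z_2 = (1.183 - 2.061914) / (-1.426) = 0.6163,   |z_2| = 0.6163.
Moduli of all roots: 2.2755, 0.6163.
All moduli strictly greater than 1? No.
Verdict: Not invertible.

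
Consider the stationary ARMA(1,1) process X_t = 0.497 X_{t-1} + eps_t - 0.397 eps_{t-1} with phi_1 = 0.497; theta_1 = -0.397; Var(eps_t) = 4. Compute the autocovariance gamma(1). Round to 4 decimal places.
\gamma(1) = 0.4264

Multiply the model equation by X_{t-k} and take expectations. With theta_0 = psi_0 = 1 and psi_j the MA(infinity) weights, this gives
  gamma(k) - sum_i phi_i gamma(k-i) = c_k,
  c_k = sigma^2 * sum_{j=k..q} theta_j psi_{j-k}   (c_k = 0 for k > q),
using gamma(-m) = gamma(m).
psi-weights needed (psi_j = theta_j + sum_i phi_i psi_{j-i}):
  psi_1 = theta_1 + phi_1 = -0.397 + (0.497) = 0.1
Right-hand sides:
  c_0 = sigma^2 (1 + theta_1 psi_1) = 4 * (1 + (-0.397)(0.1)) = 4 * 0.9603 = 3.8412
  c_1 = sigma^2 theta_1 = 4 * (-0.397) = -1.588
  c_2 = 0
Equations for k = 0 and k = 1 (AR order 1):
  gamma(0) = phi_1 gamma(1) + c_0
  gamma(1) = phi_1 gamma(0) + c_1
Substituting the second into the first: gamma(0) (1 - phi_1^2) = c_0 + phi_1 c_1, so
  gamma(0) = (c_0 + phi_1 c_1) / (1 - phi_1^2) = (3.8412 + (0.497)(-1.588)) / (1 - (0.497)^2) = 3.051964 / 0.752991 = 4.053121.
  gamma(1) = phi_1 gamma(0) + c_1 = (0.497)(4.053121) + (-1.588) = 0.426401.
Therefore gamma(1) = 0.4264 (to 4 decimal places).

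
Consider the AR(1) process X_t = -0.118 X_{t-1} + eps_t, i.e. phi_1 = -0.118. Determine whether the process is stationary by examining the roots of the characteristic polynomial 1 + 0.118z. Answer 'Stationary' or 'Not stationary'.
\text{Stationary}

The AR(p) characteristic polynomial is P(z) = 1 + 0.118z.
Stationarity requires all roots to lie outside the unit circle, i.e. |z| > 1 for every root.
This is linear in z: 1 + (0.118) z = 0  =>  z = -1/(0.118) = -8.474576,  |z| = 8.474576.
Moduli of all roots: 8.4746.
All moduli strictly greater than 1? Yes.
Verdict: Stationary.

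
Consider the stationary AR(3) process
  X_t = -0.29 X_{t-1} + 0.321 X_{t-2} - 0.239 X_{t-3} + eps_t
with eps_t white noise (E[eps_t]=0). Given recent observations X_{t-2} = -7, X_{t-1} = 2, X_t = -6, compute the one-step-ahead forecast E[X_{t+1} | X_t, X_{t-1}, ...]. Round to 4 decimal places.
E[X_{t+1} \mid \mathcal F_t] = 4.0550

For an AR(p) model X_t = c + sum_i phi_i X_{t-i} + eps_t, the
one-step-ahead conditional mean is
  E[X_{t+1} | X_t, ...] = c + sum_i phi_i X_{t+1-i}.
Substitute known values:
  E[X_{t+1} | ...] = (-0.29) * (-6) + (0.321) * (2) + (-0.239) * (-7)
                   = 4.0550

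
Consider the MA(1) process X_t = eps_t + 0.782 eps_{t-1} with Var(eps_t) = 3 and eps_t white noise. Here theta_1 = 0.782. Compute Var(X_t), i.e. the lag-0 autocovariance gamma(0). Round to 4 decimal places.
\gamma(0) = 4.8346

For an MA(q) process X_t = eps_t + sum_i theta_i eps_{t-i} with
Var(eps_t) = sigma^2, the variance is
  gamma(0) = sigma^2 * (1 + sum_i theta_i^2).
  sum_i theta_i^2 = (0.782)^2 = 0.611524.
  gamma(0) = 3 * (1 + 0.611524) = 3 * 1.611524 = 4.834572, which rounds to 4.8346.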